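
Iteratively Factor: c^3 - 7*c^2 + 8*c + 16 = (c + 1)*(c^2 - 8*c + 16) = (c - 4)*(c + 1)*(c - 4)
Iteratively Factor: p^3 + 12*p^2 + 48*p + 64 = (p + 4)*(p^2 + 8*p + 16) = (p + 4)^2*(p + 4)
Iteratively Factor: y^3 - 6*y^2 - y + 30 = (y + 2)*(y^2 - 8*y + 15) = (y - 5)*(y + 2)*(y - 3)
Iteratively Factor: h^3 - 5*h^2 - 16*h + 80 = (h - 5)*(h^2 - 16) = (h - 5)*(h + 4)*(h - 4)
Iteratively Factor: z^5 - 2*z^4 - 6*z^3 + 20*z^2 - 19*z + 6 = (z - 2)*(z^4 - 6*z^2 + 8*z - 3) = (z - 2)*(z + 3)*(z^3 - 3*z^2 + 3*z - 1) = (z - 2)*(z - 1)*(z + 3)*(z^2 - 2*z + 1) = (z - 2)*(z - 1)^2*(z + 3)*(z - 1)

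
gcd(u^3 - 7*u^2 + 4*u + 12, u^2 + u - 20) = 1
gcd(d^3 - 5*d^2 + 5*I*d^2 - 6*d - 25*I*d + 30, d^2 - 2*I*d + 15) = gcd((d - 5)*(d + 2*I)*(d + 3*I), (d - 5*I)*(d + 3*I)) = d + 3*I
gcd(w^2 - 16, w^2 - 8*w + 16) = w - 4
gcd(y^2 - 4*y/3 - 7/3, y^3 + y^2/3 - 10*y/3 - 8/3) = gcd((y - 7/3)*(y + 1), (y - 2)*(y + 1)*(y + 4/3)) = y + 1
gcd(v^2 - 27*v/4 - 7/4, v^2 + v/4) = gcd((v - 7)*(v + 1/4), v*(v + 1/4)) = v + 1/4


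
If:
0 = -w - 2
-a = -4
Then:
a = 4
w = -2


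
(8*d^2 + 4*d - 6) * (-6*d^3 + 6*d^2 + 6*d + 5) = -48*d^5 + 24*d^4 + 108*d^3 + 28*d^2 - 16*d - 30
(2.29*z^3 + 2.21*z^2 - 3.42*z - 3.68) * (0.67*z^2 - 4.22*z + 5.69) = 1.5343*z^5 - 8.1831*z^4 + 1.4125*z^3 + 24.5417*z^2 - 3.9302*z - 20.9392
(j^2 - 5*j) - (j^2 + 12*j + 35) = -17*j - 35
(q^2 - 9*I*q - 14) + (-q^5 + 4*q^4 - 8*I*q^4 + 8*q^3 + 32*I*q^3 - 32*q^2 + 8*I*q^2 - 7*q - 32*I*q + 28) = -q^5 + 4*q^4 - 8*I*q^4 + 8*q^3 + 32*I*q^3 - 31*q^2 + 8*I*q^2 - 7*q - 41*I*q + 14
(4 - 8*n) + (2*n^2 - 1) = 2*n^2 - 8*n + 3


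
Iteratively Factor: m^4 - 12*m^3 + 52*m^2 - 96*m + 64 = (m - 2)*(m^3 - 10*m^2 + 32*m - 32) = (m - 2)^2*(m^2 - 8*m + 16) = (m - 4)*(m - 2)^2*(m - 4)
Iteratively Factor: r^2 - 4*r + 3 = (r - 1)*(r - 3)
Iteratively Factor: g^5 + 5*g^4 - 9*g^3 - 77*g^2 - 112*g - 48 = (g + 1)*(g^4 + 4*g^3 - 13*g^2 - 64*g - 48) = (g - 4)*(g + 1)*(g^3 + 8*g^2 + 19*g + 12) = (g - 4)*(g + 1)^2*(g^2 + 7*g + 12) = (g - 4)*(g + 1)^2*(g + 4)*(g + 3)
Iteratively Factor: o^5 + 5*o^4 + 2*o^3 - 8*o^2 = (o + 4)*(o^4 + o^3 - 2*o^2) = o*(o + 4)*(o^3 + o^2 - 2*o) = o*(o + 2)*(o + 4)*(o^2 - o) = o^2*(o + 2)*(o + 4)*(o - 1)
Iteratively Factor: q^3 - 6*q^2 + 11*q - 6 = (q - 1)*(q^2 - 5*q + 6) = (q - 3)*(q - 1)*(q - 2)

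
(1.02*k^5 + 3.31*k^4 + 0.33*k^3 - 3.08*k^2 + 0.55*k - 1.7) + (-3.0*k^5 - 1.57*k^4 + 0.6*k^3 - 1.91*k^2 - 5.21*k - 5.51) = -1.98*k^5 + 1.74*k^4 + 0.93*k^3 - 4.99*k^2 - 4.66*k - 7.21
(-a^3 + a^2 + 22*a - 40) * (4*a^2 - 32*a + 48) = -4*a^5 + 36*a^4 + 8*a^3 - 816*a^2 + 2336*a - 1920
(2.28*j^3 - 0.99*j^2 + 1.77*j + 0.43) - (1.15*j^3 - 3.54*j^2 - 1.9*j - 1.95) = 1.13*j^3 + 2.55*j^2 + 3.67*j + 2.38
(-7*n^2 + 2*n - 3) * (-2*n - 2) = 14*n^3 + 10*n^2 + 2*n + 6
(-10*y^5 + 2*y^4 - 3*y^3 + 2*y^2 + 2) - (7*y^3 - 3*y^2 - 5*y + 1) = -10*y^5 + 2*y^4 - 10*y^3 + 5*y^2 + 5*y + 1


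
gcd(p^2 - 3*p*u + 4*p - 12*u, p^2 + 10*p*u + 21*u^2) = 1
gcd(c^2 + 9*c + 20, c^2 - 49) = 1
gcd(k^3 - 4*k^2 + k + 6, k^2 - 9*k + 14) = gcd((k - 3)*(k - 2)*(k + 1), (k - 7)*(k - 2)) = k - 2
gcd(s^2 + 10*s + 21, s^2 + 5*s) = 1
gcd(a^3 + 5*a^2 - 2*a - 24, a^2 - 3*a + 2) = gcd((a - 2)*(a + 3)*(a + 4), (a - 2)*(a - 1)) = a - 2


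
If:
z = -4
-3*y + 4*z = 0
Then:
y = -16/3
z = -4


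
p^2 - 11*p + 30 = (p - 6)*(p - 5)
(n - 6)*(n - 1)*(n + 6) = n^3 - n^2 - 36*n + 36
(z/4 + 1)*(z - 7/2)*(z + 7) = z^3/4 + 15*z^2/8 - 21*z/8 - 49/2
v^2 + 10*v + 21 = (v + 3)*(v + 7)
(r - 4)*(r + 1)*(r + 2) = r^3 - r^2 - 10*r - 8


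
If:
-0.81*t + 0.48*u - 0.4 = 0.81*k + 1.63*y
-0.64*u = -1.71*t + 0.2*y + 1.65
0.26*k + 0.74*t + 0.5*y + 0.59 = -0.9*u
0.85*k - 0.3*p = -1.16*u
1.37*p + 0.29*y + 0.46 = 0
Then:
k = 0.95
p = -0.08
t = 0.56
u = -0.72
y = -1.21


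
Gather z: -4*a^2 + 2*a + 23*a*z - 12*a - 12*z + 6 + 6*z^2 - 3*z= -4*a^2 - 10*a + 6*z^2 + z*(23*a - 15) + 6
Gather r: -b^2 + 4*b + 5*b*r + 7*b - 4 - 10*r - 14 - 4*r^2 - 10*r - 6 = -b^2 + 11*b - 4*r^2 + r*(5*b - 20) - 24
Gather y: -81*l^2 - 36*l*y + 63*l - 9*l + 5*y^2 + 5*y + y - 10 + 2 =-81*l^2 + 54*l + 5*y^2 + y*(6 - 36*l) - 8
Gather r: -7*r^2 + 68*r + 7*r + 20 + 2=-7*r^2 + 75*r + 22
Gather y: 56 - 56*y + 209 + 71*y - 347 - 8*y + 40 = 7*y - 42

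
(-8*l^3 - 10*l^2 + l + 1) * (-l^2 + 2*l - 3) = 8*l^5 - 6*l^4 + 3*l^3 + 31*l^2 - l - 3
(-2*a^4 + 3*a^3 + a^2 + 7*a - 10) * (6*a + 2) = -12*a^5 + 14*a^4 + 12*a^3 + 44*a^2 - 46*a - 20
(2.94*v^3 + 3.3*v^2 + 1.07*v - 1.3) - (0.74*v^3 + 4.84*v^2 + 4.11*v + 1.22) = 2.2*v^3 - 1.54*v^2 - 3.04*v - 2.52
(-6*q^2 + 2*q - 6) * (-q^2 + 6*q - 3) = 6*q^4 - 38*q^3 + 36*q^2 - 42*q + 18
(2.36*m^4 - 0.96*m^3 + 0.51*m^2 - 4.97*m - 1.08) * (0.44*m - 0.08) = 1.0384*m^5 - 0.6112*m^4 + 0.3012*m^3 - 2.2276*m^2 - 0.0776*m + 0.0864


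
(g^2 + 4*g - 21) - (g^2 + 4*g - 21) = 0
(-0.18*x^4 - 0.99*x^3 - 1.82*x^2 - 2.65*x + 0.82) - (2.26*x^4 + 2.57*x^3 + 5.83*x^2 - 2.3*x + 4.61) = -2.44*x^4 - 3.56*x^3 - 7.65*x^2 - 0.35*x - 3.79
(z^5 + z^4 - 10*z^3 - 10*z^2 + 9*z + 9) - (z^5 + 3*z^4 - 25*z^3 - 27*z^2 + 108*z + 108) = -2*z^4 + 15*z^3 + 17*z^2 - 99*z - 99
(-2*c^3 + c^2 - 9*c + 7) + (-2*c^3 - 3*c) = -4*c^3 + c^2 - 12*c + 7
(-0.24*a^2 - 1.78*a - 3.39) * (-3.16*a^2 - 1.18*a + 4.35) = 0.7584*a^4 + 5.908*a^3 + 11.7688*a^2 - 3.7428*a - 14.7465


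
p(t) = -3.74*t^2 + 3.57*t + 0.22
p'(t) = 3.57 - 7.48*t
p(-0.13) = -0.31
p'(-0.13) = 4.54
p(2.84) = -19.81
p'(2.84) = -17.67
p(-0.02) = 0.15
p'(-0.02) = 3.72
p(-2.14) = -24.55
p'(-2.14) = 19.58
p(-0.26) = -0.96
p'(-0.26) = 5.51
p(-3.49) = -57.79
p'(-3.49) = 29.68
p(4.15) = -49.38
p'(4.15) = -27.47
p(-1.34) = -11.28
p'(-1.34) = 13.59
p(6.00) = -113.00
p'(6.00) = -41.31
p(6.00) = -113.00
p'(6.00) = -41.31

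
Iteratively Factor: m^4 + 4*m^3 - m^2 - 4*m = (m)*(m^3 + 4*m^2 - m - 4) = m*(m + 4)*(m^2 - 1) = m*(m - 1)*(m + 4)*(m + 1)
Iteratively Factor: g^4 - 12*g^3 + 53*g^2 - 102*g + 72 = (g - 3)*(g^3 - 9*g^2 + 26*g - 24) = (g - 4)*(g - 3)*(g^2 - 5*g + 6) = (g - 4)*(g - 3)*(g - 2)*(g - 3)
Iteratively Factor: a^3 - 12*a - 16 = (a - 4)*(a^2 + 4*a + 4) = (a - 4)*(a + 2)*(a + 2)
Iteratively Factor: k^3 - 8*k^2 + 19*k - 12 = (k - 1)*(k^2 - 7*k + 12) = (k - 3)*(k - 1)*(k - 4)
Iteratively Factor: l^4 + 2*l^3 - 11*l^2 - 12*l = (l)*(l^3 + 2*l^2 - 11*l - 12) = l*(l - 3)*(l^2 + 5*l + 4) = l*(l - 3)*(l + 4)*(l + 1)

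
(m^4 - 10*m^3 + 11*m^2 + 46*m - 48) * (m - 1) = m^5 - 11*m^4 + 21*m^3 + 35*m^2 - 94*m + 48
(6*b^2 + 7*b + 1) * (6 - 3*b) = -18*b^3 + 15*b^2 + 39*b + 6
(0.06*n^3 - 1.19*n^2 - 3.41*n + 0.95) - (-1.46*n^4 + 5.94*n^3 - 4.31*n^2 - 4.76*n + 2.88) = 1.46*n^4 - 5.88*n^3 + 3.12*n^2 + 1.35*n - 1.93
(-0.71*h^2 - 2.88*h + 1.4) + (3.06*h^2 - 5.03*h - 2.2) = 2.35*h^2 - 7.91*h - 0.8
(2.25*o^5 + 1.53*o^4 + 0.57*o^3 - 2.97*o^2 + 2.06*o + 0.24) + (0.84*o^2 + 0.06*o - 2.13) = 2.25*o^5 + 1.53*o^4 + 0.57*o^3 - 2.13*o^2 + 2.12*o - 1.89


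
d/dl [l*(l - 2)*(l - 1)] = 3*l^2 - 6*l + 2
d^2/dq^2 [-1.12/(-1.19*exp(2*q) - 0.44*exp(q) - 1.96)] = (1.12*(2.38*exp(q) + 0.44)*(4.76*exp(q) + 0.88)*exp(q) - (5.3312*exp(q) + 0.4928)*(1.19*exp(2*q) + 0.44*exp(q) + 1.96))*exp(q)/(1.19*exp(2*q) + 0.44*exp(q) + 1.96)^3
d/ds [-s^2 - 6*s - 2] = -2*s - 6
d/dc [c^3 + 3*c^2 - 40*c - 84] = 3*c^2 + 6*c - 40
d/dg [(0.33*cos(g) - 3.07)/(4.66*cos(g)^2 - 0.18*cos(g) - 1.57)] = (1.5378*cos(g)^2 - 28.6124*cos(g) + 1.0707)*sin(g)/(21.7156*cos(g)^4 - 1.6776*cos(g)^3 - 14.6*cos(g)^2 + 0.5652*cos(g) + 2.4649)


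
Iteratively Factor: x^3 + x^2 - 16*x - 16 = (x + 4)*(x^2 - 3*x - 4) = (x - 4)*(x + 4)*(x + 1)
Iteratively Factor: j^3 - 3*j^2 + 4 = (j - 2)*(j^2 - j - 2) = (j - 2)^2*(j + 1)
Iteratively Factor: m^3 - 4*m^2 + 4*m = (m - 2)*(m^2 - 2*m) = (m - 2)^2*(m)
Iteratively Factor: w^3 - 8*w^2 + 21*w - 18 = (w - 2)*(w^2 - 6*w + 9) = (w - 3)*(w - 2)*(w - 3)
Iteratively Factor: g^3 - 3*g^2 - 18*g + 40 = (g - 2)*(g^2 - g - 20) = (g - 2)*(g + 4)*(g - 5)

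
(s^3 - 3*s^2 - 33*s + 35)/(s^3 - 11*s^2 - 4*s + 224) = (s^2 + 4*s - 5)/(s^2 - 4*s - 32)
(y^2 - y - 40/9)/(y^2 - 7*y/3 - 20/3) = (y - 8/3)/(y - 4)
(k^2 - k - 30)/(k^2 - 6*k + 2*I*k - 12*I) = (k + 5)/(k + 2*I)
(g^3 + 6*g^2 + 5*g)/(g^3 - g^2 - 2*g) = (g + 5)/(g - 2)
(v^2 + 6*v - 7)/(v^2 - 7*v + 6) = (v + 7)/(v - 6)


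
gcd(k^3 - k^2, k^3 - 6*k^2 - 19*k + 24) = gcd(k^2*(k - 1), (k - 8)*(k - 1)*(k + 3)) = k - 1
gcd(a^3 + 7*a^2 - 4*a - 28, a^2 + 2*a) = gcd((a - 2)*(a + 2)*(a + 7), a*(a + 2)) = a + 2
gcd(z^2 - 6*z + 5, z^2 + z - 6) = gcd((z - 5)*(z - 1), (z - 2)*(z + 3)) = 1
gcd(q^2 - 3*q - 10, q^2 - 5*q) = q - 5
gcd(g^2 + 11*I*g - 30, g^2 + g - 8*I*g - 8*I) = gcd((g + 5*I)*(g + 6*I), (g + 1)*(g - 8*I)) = 1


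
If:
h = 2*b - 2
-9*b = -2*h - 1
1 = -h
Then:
No Solution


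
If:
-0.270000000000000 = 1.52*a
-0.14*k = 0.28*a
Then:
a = -0.18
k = 0.36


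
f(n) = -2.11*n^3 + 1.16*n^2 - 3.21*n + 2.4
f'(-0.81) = -9.24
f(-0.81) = 6.88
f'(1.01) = -7.32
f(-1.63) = 19.85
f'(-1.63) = -23.81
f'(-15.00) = -1462.26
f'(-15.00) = -1462.26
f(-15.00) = 7432.80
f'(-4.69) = -153.33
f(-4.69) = 260.64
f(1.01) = -1.83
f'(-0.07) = -3.40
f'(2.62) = -40.58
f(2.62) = -36.00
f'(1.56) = -15.00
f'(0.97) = -6.92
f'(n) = -6.33*n^2 + 2.32*n - 3.21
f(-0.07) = 2.63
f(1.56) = -7.80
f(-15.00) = 7432.80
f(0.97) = -1.55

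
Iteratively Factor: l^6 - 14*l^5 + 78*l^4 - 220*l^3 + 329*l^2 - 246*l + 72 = (l - 3)*(l^5 - 11*l^4 + 45*l^3 - 85*l^2 + 74*l - 24) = (l - 3)*(l - 1)*(l^4 - 10*l^3 + 35*l^2 - 50*l + 24) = (l - 3)*(l - 1)^2*(l^3 - 9*l^2 + 26*l - 24) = (l - 3)^2*(l - 1)^2*(l^2 - 6*l + 8) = (l - 4)*(l - 3)^2*(l - 1)^2*(l - 2)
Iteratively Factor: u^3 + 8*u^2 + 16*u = (u + 4)*(u^2 + 4*u) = u*(u + 4)*(u + 4)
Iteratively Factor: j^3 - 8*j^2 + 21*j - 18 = (j - 3)*(j^2 - 5*j + 6) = (j - 3)*(j - 2)*(j - 3)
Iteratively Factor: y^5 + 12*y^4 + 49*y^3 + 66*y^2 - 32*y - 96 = (y + 4)*(y^4 + 8*y^3 + 17*y^2 - 2*y - 24) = (y + 4)^2*(y^3 + 4*y^2 + y - 6) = (y + 2)*(y + 4)^2*(y^2 + 2*y - 3) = (y + 2)*(y + 3)*(y + 4)^2*(y - 1)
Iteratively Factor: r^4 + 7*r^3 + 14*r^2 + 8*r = (r)*(r^3 + 7*r^2 + 14*r + 8) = r*(r + 4)*(r^2 + 3*r + 2) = r*(r + 1)*(r + 4)*(r + 2)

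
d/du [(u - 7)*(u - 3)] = 2*u - 10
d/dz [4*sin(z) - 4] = 4*cos(z)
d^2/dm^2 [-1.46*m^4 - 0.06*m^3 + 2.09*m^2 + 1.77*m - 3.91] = -17.52*m^2 - 0.36*m + 4.18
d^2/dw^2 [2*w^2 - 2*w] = 4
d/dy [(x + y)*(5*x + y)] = 6*x + 2*y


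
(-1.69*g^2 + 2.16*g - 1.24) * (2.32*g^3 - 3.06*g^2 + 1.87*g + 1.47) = -3.9208*g^5 + 10.1826*g^4 - 12.6467*g^3 + 5.3493*g^2 + 0.8564*g - 1.8228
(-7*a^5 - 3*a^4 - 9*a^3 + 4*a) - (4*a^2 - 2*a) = -7*a^5 - 3*a^4 - 9*a^3 - 4*a^2 + 6*a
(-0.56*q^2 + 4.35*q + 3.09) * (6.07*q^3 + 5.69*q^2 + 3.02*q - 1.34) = -3.3992*q^5 + 23.2181*q^4 + 41.8166*q^3 + 31.4695*q^2 + 3.5028*q - 4.1406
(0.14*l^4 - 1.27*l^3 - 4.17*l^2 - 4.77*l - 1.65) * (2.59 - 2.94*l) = -0.4116*l^5 + 4.0964*l^4 + 8.9705*l^3 + 3.2235*l^2 - 7.5033*l - 4.2735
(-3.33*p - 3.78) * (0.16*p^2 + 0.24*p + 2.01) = -0.5328*p^3 - 1.404*p^2 - 7.6005*p - 7.5978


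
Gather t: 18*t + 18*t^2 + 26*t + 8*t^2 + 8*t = 26*t^2 + 52*t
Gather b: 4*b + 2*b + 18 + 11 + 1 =6*b + 30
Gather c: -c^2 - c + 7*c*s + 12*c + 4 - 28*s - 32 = -c^2 + c*(7*s + 11) - 28*s - 28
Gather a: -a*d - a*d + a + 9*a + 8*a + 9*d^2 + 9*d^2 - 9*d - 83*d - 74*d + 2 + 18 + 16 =a*(18 - 2*d) + 18*d^2 - 166*d + 36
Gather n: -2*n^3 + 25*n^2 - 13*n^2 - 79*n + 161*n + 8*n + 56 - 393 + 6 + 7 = -2*n^3 + 12*n^2 + 90*n - 324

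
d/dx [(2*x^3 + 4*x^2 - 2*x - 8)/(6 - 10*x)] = (-10*x^3 - x^2 + 12*x - 23)/(25*x^2 - 30*x + 9)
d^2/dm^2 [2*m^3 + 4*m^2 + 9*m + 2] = 12*m + 8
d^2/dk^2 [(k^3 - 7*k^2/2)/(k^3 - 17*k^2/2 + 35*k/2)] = 10/(k^3 - 15*k^2 + 75*k - 125)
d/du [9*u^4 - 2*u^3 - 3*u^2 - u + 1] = 36*u^3 - 6*u^2 - 6*u - 1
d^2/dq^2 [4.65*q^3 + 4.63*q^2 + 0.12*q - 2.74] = 27.9*q + 9.26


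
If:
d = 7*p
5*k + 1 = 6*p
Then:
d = 7*p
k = 6*p/5 - 1/5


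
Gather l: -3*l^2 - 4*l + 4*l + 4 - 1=3 - 3*l^2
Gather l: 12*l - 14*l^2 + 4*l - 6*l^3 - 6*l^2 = -6*l^3 - 20*l^2 + 16*l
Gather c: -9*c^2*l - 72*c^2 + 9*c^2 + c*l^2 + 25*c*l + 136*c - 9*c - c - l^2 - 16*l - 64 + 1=c^2*(-9*l - 63) + c*(l^2 + 25*l + 126) - l^2 - 16*l - 63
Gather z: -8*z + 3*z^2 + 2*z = 3*z^2 - 6*z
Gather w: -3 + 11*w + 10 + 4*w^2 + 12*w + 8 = 4*w^2 + 23*w + 15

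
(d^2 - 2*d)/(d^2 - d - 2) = d/(d + 1)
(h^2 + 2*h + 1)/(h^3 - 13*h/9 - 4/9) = 9*(h + 1)/(9*h^2 - 9*h - 4)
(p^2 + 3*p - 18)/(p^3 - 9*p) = (p + 6)/(p*(p + 3))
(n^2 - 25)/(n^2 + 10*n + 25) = (n - 5)/(n + 5)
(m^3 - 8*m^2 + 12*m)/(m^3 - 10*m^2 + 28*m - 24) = m/(m - 2)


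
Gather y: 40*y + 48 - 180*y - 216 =-140*y - 168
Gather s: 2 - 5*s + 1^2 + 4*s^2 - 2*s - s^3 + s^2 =-s^3 + 5*s^2 - 7*s + 3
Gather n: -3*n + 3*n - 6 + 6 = 0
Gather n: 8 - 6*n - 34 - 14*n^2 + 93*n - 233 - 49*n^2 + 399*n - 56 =-63*n^2 + 486*n - 315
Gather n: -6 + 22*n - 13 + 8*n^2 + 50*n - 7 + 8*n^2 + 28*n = 16*n^2 + 100*n - 26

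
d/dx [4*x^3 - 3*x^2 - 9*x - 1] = 12*x^2 - 6*x - 9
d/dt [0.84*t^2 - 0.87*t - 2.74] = 1.68*t - 0.87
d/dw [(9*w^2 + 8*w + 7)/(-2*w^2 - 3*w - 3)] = (-11*w^2 - 26*w - 3)/(4*w^4 + 12*w^3 + 21*w^2 + 18*w + 9)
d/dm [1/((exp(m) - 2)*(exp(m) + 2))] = -2*exp(2*m)/(exp(4*m) - 8*exp(2*m) + 16)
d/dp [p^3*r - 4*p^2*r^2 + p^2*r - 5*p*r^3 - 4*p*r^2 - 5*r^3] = r*(3*p^2 - 8*p*r + 2*p - 5*r^2 - 4*r)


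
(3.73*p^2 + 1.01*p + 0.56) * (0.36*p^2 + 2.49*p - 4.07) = 1.3428*p^4 + 9.6513*p^3 - 12.4646*p^2 - 2.7163*p - 2.2792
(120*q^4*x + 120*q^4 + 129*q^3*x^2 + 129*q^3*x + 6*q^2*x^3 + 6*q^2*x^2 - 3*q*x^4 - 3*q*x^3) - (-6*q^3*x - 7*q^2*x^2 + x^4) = 120*q^4*x + 120*q^4 + 129*q^3*x^2 + 135*q^3*x + 6*q^2*x^3 + 13*q^2*x^2 - 3*q*x^4 - 3*q*x^3 - x^4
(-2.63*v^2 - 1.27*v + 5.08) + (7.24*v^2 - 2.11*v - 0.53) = 4.61*v^2 - 3.38*v + 4.55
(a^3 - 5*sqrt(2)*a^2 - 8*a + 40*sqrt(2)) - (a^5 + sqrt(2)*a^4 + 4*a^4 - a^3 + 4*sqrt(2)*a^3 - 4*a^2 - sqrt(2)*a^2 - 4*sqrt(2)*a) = -a^5 - 4*a^4 - sqrt(2)*a^4 - 4*sqrt(2)*a^3 + 2*a^3 - 4*sqrt(2)*a^2 + 4*a^2 - 8*a + 4*sqrt(2)*a + 40*sqrt(2)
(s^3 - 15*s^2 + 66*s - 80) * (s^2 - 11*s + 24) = s^5 - 26*s^4 + 255*s^3 - 1166*s^2 + 2464*s - 1920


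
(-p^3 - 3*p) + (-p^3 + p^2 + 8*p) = -2*p^3 + p^2 + 5*p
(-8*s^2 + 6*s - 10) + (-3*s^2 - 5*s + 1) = -11*s^2 + s - 9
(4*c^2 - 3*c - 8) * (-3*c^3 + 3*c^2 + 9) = -12*c^5 + 21*c^4 + 15*c^3 + 12*c^2 - 27*c - 72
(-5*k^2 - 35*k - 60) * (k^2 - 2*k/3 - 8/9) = -5*k^4 - 95*k^3/3 - 290*k^2/9 + 640*k/9 + 160/3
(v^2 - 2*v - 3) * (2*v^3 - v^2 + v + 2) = 2*v^5 - 5*v^4 - 3*v^3 + 3*v^2 - 7*v - 6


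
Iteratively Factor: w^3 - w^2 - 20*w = (w - 5)*(w^2 + 4*w) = w*(w - 5)*(w + 4)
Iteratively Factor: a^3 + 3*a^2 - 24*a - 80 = (a - 5)*(a^2 + 8*a + 16) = (a - 5)*(a + 4)*(a + 4)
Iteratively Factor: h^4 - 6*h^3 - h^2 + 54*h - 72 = (h + 3)*(h^3 - 9*h^2 + 26*h - 24) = (h - 4)*(h + 3)*(h^2 - 5*h + 6) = (h - 4)*(h - 2)*(h + 3)*(h - 3)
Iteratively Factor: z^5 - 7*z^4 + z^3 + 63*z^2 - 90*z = (z - 2)*(z^4 - 5*z^3 - 9*z^2 + 45*z) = (z - 3)*(z - 2)*(z^3 - 2*z^2 - 15*z) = (z - 3)*(z - 2)*(z + 3)*(z^2 - 5*z) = (z - 5)*(z - 3)*(z - 2)*(z + 3)*(z)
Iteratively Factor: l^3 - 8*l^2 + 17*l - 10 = (l - 1)*(l^2 - 7*l + 10) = (l - 5)*(l - 1)*(l - 2)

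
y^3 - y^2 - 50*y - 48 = (y - 8)*(y + 1)*(y + 6)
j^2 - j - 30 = (j - 6)*(j + 5)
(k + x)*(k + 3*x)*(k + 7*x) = k^3 + 11*k^2*x + 31*k*x^2 + 21*x^3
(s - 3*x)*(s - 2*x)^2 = s^3 - 7*s^2*x + 16*s*x^2 - 12*x^3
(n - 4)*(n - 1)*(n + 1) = n^3 - 4*n^2 - n + 4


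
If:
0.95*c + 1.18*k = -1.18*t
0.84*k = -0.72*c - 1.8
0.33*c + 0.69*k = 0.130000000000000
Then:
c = -6.15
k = 3.13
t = 1.82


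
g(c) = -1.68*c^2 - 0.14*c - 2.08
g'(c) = -3.36*c - 0.14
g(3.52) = -23.39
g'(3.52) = -11.97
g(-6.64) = -75.22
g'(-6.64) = 22.17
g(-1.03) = -3.72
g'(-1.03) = 3.32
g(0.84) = -3.38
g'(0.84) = -2.96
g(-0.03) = -2.08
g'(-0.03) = -0.04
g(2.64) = -14.16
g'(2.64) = -9.01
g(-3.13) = -18.10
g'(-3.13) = 10.38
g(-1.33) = -4.87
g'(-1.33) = 4.33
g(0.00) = -2.08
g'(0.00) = -0.14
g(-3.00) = -16.78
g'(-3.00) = 9.94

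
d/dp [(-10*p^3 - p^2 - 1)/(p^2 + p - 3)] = (-10*p^4 - 20*p^3 + 89*p^2 + 8*p + 1)/(p^4 + 2*p^3 - 5*p^2 - 6*p + 9)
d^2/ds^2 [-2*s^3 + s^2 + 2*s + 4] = 2 - 12*s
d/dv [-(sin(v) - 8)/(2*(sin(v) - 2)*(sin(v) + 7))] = (sin(v)^2 - 16*sin(v) - 26)*cos(v)/(2*(sin(v) - 2)^2*(sin(v) + 7)^2)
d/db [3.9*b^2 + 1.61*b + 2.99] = 7.8*b + 1.61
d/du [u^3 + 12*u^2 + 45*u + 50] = 3*u^2 + 24*u + 45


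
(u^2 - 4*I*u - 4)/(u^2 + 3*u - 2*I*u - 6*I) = (u - 2*I)/(u + 3)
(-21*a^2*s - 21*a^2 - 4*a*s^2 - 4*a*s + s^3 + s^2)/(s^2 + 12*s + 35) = (-21*a^2*s - 21*a^2 - 4*a*s^2 - 4*a*s + s^3 + s^2)/(s^2 + 12*s + 35)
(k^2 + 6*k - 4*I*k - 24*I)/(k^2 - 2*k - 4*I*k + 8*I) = (k + 6)/(k - 2)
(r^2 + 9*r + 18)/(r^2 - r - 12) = (r + 6)/(r - 4)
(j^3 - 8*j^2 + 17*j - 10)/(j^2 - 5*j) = j - 3 + 2/j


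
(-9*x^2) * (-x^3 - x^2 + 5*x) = 9*x^5 + 9*x^4 - 45*x^3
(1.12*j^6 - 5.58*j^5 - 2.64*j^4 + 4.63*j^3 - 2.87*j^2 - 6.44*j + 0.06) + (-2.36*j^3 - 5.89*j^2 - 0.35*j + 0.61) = 1.12*j^6 - 5.58*j^5 - 2.64*j^4 + 2.27*j^3 - 8.76*j^2 - 6.79*j + 0.67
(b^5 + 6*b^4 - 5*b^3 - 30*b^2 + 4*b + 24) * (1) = b^5 + 6*b^4 - 5*b^3 - 30*b^2 + 4*b + 24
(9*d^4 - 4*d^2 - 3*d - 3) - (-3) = 9*d^4 - 4*d^2 - 3*d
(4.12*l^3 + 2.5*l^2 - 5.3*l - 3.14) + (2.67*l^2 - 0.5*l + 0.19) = 4.12*l^3 + 5.17*l^2 - 5.8*l - 2.95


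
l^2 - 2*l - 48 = (l - 8)*(l + 6)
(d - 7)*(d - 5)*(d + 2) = d^3 - 10*d^2 + 11*d + 70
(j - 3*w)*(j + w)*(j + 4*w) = j^3 + 2*j^2*w - 11*j*w^2 - 12*w^3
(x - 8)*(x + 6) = x^2 - 2*x - 48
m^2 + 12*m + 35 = (m + 5)*(m + 7)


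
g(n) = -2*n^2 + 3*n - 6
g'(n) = 3 - 4*n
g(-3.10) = -34.52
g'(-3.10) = 15.40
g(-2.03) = -20.33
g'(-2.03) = 11.12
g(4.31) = -30.22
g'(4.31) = -14.24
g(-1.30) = -13.28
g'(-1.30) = 8.20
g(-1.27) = -13.04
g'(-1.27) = 8.08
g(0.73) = -4.88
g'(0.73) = 0.08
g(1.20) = -5.28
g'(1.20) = -1.80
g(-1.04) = -11.28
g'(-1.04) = 7.16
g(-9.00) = -195.00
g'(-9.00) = 39.00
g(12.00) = -258.00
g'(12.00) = -45.00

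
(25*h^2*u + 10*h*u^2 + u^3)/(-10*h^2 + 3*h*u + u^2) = u*(5*h + u)/(-2*h + u)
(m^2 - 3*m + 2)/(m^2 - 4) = (m - 1)/(m + 2)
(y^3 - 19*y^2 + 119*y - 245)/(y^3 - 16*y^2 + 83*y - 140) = (y - 7)/(y - 4)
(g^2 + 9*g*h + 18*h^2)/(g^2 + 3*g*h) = (g + 6*h)/g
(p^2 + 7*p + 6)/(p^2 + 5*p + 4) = (p + 6)/(p + 4)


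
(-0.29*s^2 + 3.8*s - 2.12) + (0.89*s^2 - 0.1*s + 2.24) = 0.6*s^2 + 3.7*s + 0.12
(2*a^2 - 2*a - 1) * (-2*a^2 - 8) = -4*a^4 + 4*a^3 - 14*a^2 + 16*a + 8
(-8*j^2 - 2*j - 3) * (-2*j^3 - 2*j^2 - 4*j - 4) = 16*j^5 + 20*j^4 + 42*j^3 + 46*j^2 + 20*j + 12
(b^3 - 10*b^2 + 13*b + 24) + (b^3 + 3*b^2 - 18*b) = 2*b^3 - 7*b^2 - 5*b + 24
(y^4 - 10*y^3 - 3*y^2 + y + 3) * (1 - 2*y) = -2*y^5 + 21*y^4 - 4*y^3 - 5*y^2 - 5*y + 3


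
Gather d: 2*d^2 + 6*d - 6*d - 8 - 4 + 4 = 2*d^2 - 8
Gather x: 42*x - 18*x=24*x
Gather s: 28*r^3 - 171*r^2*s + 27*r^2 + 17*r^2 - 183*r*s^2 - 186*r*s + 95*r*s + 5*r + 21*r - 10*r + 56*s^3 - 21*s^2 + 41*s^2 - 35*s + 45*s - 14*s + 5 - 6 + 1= 28*r^3 + 44*r^2 + 16*r + 56*s^3 + s^2*(20 - 183*r) + s*(-171*r^2 - 91*r - 4)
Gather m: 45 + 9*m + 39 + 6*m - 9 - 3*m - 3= 12*m + 72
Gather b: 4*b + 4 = 4*b + 4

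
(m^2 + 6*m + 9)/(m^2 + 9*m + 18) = (m + 3)/(m + 6)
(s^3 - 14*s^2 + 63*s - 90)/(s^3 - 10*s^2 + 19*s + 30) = (s - 3)/(s + 1)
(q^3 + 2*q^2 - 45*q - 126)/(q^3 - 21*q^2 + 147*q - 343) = (q^2 + 9*q + 18)/(q^2 - 14*q + 49)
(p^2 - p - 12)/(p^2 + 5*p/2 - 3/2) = 2*(p - 4)/(2*p - 1)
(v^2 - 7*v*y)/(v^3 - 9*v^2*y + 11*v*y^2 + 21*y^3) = -v/(-v^2 + 2*v*y + 3*y^2)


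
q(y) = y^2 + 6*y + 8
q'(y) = 2*y + 6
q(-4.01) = 0.02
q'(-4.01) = -2.02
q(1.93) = 23.30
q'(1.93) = 9.86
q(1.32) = 17.66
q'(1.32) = 8.64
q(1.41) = 18.45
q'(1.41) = 8.82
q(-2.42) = -0.66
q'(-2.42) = 1.16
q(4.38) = 53.46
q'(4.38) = 14.76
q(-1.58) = 1.02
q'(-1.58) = 2.84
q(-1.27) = 1.99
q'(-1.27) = 3.46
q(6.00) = 80.00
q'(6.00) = 18.00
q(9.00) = 143.00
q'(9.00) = 24.00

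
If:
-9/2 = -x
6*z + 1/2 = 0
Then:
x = 9/2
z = -1/12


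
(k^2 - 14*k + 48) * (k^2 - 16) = k^4 - 14*k^3 + 32*k^2 + 224*k - 768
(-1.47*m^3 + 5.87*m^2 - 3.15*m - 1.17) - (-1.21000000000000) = -1.47*m^3 + 5.87*m^2 - 3.15*m + 0.04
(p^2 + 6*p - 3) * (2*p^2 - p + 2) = 2*p^4 + 11*p^3 - 10*p^2 + 15*p - 6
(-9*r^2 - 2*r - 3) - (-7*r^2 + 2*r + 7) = -2*r^2 - 4*r - 10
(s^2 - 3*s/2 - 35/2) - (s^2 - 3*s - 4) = 3*s/2 - 27/2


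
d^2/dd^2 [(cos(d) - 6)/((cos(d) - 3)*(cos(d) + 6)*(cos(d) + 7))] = 2*(426*(1 - cos(d)^2)^2 - 6*sin(d)^6 - 2*cos(d)^7 + 6*cos(d)^6 + 289*cos(d)^5 - 491*cos(d)^3 + 14694*cos(d)^2 - 5832*cos(d) - 7656)/((cos(d) - 3)^3*(cos(d) + 6)^3*(cos(d) + 7)^3)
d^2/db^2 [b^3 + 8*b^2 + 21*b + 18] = 6*b + 16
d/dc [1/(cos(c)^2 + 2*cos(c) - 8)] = 2*(cos(c) + 1)*sin(c)/(cos(c)^2 + 2*cos(c) - 8)^2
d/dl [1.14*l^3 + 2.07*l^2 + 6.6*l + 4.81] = 3.42*l^2 + 4.14*l + 6.6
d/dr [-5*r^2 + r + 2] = 1 - 10*r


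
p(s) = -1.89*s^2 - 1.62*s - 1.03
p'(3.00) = -12.96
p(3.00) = -22.90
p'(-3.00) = 9.72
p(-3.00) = -13.18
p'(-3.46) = 11.46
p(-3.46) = -18.05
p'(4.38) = -18.18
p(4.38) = -44.38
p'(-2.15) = 6.51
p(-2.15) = -6.28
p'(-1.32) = 3.37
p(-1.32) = -2.18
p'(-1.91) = 5.60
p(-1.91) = -4.83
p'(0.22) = -2.45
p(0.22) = -1.48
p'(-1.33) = 3.41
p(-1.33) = -2.22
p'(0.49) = -3.47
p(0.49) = -2.28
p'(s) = -3.78*s - 1.62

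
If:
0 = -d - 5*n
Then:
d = -5*n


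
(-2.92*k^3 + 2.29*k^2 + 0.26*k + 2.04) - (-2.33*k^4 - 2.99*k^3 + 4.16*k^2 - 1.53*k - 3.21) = 2.33*k^4 + 0.0700000000000003*k^3 - 1.87*k^2 + 1.79*k + 5.25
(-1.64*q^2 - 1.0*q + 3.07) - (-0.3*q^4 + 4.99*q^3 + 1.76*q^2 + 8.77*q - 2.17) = 0.3*q^4 - 4.99*q^3 - 3.4*q^2 - 9.77*q + 5.24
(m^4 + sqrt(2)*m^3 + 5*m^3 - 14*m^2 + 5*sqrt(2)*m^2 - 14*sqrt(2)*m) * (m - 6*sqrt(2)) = m^5 - 5*sqrt(2)*m^4 + 5*m^4 - 25*sqrt(2)*m^3 - 26*m^3 - 60*m^2 + 70*sqrt(2)*m^2 + 168*m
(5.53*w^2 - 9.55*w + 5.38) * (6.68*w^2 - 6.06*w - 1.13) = 36.9404*w^4 - 97.3058*w^3 + 87.5625*w^2 - 21.8113*w - 6.0794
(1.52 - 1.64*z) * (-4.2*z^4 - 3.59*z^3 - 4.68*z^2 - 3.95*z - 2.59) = 6.888*z^5 - 0.496400000000001*z^4 + 2.2184*z^3 - 0.6356*z^2 - 1.7564*z - 3.9368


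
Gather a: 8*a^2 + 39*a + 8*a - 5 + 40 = 8*a^2 + 47*a + 35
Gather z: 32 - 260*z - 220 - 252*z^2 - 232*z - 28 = -252*z^2 - 492*z - 216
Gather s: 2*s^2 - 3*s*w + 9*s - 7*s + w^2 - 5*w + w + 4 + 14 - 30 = 2*s^2 + s*(2 - 3*w) + w^2 - 4*w - 12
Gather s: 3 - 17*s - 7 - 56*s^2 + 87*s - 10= -56*s^2 + 70*s - 14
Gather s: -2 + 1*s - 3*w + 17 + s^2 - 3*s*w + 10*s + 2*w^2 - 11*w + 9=s^2 + s*(11 - 3*w) + 2*w^2 - 14*w + 24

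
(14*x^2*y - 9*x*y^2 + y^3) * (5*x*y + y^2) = 70*x^3*y^2 - 31*x^2*y^3 - 4*x*y^4 + y^5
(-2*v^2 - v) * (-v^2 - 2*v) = 2*v^4 + 5*v^3 + 2*v^2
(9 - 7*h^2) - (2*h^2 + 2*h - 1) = -9*h^2 - 2*h + 10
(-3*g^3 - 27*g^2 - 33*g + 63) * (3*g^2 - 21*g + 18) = -9*g^5 - 18*g^4 + 414*g^3 + 396*g^2 - 1917*g + 1134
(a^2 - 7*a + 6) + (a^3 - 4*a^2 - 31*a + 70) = a^3 - 3*a^2 - 38*a + 76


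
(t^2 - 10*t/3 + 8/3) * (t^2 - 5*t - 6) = t^4 - 25*t^3/3 + 40*t^2/3 + 20*t/3 - 16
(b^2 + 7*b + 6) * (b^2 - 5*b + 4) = b^4 + 2*b^3 - 25*b^2 - 2*b + 24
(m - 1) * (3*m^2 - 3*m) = 3*m^3 - 6*m^2 + 3*m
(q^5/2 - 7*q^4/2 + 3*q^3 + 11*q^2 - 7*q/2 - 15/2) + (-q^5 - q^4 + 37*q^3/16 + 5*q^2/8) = -q^5/2 - 9*q^4/2 + 85*q^3/16 + 93*q^2/8 - 7*q/2 - 15/2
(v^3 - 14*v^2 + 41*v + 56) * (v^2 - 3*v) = v^5 - 17*v^4 + 83*v^3 - 67*v^2 - 168*v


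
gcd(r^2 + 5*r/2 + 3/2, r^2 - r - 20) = 1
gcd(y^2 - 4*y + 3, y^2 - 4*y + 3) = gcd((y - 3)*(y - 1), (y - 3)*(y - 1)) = y^2 - 4*y + 3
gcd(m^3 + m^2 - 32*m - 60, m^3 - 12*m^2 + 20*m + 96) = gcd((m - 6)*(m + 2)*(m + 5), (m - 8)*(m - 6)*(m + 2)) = m^2 - 4*m - 12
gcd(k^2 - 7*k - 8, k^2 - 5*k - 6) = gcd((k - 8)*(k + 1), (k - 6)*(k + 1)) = k + 1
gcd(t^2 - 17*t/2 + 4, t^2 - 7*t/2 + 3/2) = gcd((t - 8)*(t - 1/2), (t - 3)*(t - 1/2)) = t - 1/2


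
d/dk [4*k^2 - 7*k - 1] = 8*k - 7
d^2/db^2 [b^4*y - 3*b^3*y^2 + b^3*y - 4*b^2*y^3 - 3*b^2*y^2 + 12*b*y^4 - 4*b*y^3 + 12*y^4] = 2*y*(6*b^2 - 9*b*y + 3*b - 4*y^2 - 3*y)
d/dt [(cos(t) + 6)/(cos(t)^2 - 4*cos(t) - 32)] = (cos(t)^2 + 12*cos(t) + 8)*sin(t)/(sin(t)^2 + 4*cos(t) + 31)^2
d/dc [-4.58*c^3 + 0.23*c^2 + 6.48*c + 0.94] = -13.74*c^2 + 0.46*c + 6.48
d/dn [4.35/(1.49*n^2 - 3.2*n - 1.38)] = (13.92 - 12.963*n)/(-1.49*n^2 + 3.2*n + 1.38)^2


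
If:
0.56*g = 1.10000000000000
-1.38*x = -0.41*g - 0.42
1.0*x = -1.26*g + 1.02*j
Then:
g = 1.96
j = 3.30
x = 0.89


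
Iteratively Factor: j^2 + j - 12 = (j + 4)*(j - 3)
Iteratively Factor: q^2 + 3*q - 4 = (q - 1)*(q + 4)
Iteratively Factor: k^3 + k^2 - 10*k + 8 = (k - 1)*(k^2 + 2*k - 8) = (k - 1)*(k + 4)*(k - 2)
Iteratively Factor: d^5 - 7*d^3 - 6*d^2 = (d + 2)*(d^4 - 2*d^3 - 3*d^2) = (d - 3)*(d + 2)*(d^3 + d^2) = (d - 3)*(d + 1)*(d + 2)*(d^2) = d*(d - 3)*(d + 1)*(d + 2)*(d)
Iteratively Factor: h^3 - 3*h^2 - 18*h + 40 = (h + 4)*(h^2 - 7*h + 10) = (h - 2)*(h + 4)*(h - 5)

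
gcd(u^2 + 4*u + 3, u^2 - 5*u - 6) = u + 1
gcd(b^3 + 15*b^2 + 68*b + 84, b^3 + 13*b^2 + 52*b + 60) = b^2 + 8*b + 12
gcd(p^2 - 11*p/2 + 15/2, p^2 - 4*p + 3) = p - 3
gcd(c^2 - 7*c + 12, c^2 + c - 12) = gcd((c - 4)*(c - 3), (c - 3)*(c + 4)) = c - 3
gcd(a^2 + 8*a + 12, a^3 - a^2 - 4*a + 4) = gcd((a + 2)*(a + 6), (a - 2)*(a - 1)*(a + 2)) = a + 2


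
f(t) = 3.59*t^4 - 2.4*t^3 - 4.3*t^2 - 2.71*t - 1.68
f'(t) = 14.36*t^3 - 7.2*t^2 - 8.6*t - 2.71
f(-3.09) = 363.73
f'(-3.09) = -468.55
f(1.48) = -5.67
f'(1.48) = 15.34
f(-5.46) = 3466.12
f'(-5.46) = -2507.79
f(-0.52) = -0.83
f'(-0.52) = -2.20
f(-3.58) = 652.72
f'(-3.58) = -723.08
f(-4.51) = 1628.49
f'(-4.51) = -1427.67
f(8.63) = 18025.16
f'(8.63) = 8616.52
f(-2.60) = 182.53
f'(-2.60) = -281.41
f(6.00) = 3961.50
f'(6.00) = 2788.25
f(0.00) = -1.68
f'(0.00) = -2.71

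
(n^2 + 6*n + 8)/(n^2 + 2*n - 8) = (n + 2)/(n - 2)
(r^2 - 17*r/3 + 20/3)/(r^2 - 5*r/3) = (r - 4)/r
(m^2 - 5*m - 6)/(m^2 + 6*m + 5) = (m - 6)/(m + 5)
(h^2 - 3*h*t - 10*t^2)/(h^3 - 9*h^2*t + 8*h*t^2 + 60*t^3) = 1/(h - 6*t)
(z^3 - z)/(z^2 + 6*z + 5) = z*(z - 1)/(z + 5)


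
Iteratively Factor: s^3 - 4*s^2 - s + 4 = (s + 1)*(s^2 - 5*s + 4) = (s - 4)*(s + 1)*(s - 1)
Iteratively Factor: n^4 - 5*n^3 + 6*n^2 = (n)*(n^3 - 5*n^2 + 6*n) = n*(n - 3)*(n^2 - 2*n) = n^2*(n - 3)*(n - 2)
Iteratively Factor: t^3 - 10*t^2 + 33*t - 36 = (t - 3)*(t^2 - 7*t + 12) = (t - 3)^2*(t - 4)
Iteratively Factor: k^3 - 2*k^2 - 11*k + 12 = (k - 1)*(k^2 - k - 12) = (k - 1)*(k + 3)*(k - 4)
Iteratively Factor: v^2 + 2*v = (v + 2)*(v)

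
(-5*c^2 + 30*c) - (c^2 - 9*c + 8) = -6*c^2 + 39*c - 8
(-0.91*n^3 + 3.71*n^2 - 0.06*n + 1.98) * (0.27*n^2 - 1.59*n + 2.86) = -0.2457*n^5 + 2.4486*n^4 - 8.5177*n^3 + 11.2406*n^2 - 3.3198*n + 5.6628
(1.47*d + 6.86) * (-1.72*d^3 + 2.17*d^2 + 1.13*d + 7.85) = -2.5284*d^4 - 8.6093*d^3 + 16.5473*d^2 + 19.2913*d + 53.851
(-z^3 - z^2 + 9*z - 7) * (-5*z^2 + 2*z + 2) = 5*z^5 + 3*z^4 - 49*z^3 + 51*z^2 + 4*z - 14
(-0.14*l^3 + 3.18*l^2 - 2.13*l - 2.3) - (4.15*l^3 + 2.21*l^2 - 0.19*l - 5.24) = -4.29*l^3 + 0.97*l^2 - 1.94*l + 2.94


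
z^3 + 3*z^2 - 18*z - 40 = (z - 4)*(z + 2)*(z + 5)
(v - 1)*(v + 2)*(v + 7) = v^3 + 8*v^2 + 5*v - 14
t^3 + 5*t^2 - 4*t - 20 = (t - 2)*(t + 2)*(t + 5)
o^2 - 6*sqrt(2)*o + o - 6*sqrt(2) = (o + 1)*(o - 6*sqrt(2))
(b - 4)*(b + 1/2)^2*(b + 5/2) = b^4 - b^3/2 - 45*b^2/4 - 83*b/8 - 5/2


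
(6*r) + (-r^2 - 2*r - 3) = -r^2 + 4*r - 3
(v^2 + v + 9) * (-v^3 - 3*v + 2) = -v^5 - v^4 - 12*v^3 - v^2 - 25*v + 18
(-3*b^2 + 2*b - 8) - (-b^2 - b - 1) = -2*b^2 + 3*b - 7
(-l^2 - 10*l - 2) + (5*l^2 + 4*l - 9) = 4*l^2 - 6*l - 11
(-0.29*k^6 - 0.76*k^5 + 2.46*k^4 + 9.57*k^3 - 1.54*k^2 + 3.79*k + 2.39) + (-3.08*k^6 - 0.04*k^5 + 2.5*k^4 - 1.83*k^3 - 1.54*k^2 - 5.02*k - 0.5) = -3.37*k^6 - 0.8*k^5 + 4.96*k^4 + 7.74*k^3 - 3.08*k^2 - 1.23*k + 1.89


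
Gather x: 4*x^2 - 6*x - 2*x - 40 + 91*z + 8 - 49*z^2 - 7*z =4*x^2 - 8*x - 49*z^2 + 84*z - 32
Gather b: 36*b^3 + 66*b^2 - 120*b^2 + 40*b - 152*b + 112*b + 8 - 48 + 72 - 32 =36*b^3 - 54*b^2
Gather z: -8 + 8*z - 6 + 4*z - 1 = 12*z - 15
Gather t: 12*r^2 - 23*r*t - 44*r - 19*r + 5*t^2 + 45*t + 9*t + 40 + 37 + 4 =12*r^2 - 63*r + 5*t^2 + t*(54 - 23*r) + 81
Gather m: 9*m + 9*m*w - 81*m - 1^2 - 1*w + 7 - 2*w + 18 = m*(9*w - 72) - 3*w + 24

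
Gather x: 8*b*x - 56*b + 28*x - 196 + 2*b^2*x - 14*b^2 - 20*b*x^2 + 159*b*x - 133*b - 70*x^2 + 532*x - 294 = -14*b^2 - 189*b + x^2*(-20*b - 70) + x*(2*b^2 + 167*b + 560) - 490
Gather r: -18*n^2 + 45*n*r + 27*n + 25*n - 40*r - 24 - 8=-18*n^2 + 52*n + r*(45*n - 40) - 32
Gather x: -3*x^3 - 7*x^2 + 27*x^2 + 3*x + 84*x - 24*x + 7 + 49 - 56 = -3*x^3 + 20*x^2 + 63*x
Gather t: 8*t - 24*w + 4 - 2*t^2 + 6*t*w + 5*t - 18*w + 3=-2*t^2 + t*(6*w + 13) - 42*w + 7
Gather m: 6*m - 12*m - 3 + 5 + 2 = 4 - 6*m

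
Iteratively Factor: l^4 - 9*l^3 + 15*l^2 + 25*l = (l - 5)*(l^3 - 4*l^2 - 5*l) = (l - 5)^2*(l^2 + l) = l*(l - 5)^2*(l + 1)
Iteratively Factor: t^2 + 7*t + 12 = (t + 4)*(t + 3)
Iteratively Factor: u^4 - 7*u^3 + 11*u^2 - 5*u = (u - 1)*(u^3 - 6*u^2 + 5*u) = (u - 1)^2*(u^2 - 5*u) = (u - 5)*(u - 1)^2*(u)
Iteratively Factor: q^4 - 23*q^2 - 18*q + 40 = (q + 2)*(q^3 - 2*q^2 - 19*q + 20) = (q - 1)*(q + 2)*(q^2 - q - 20) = (q - 5)*(q - 1)*(q + 2)*(q + 4)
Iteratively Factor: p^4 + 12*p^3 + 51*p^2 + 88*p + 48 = (p + 3)*(p^3 + 9*p^2 + 24*p + 16) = (p + 3)*(p + 4)*(p^2 + 5*p + 4) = (p + 1)*(p + 3)*(p + 4)*(p + 4)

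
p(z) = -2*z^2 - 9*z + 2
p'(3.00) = -21.00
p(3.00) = -43.00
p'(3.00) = -21.00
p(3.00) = -43.00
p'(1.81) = -16.24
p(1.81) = -20.84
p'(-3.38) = 4.52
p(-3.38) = 9.57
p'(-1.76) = -1.96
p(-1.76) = 11.64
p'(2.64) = -19.56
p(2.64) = -35.70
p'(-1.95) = -1.20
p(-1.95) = 11.94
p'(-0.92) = -5.32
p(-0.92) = 8.59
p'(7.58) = -39.32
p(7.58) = -181.13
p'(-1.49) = -3.04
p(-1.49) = 10.97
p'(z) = -4*z - 9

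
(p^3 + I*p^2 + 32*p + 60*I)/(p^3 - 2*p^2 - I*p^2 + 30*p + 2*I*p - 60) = (p + 2*I)/(p - 2)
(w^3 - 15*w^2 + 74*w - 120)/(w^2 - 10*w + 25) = (w^2 - 10*w + 24)/(w - 5)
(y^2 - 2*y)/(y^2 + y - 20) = y*(y - 2)/(y^2 + y - 20)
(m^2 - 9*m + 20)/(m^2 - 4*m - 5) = (m - 4)/(m + 1)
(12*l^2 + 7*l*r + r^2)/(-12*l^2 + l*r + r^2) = (3*l + r)/(-3*l + r)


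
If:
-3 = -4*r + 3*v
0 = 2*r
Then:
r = 0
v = -1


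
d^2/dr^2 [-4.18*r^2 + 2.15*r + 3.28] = -8.36000000000000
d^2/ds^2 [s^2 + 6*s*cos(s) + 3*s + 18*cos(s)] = -6*s*cos(s) - 12*sin(s) - 18*cos(s) + 2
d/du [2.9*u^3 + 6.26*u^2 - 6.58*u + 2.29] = 8.7*u^2 + 12.52*u - 6.58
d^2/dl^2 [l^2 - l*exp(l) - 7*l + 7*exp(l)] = -l*exp(l) + 5*exp(l) + 2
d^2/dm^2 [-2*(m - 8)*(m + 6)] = -4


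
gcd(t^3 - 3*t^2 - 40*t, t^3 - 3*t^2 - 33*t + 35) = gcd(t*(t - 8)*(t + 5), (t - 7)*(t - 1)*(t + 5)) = t + 5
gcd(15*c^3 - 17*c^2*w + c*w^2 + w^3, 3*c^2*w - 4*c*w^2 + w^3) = 3*c^2 - 4*c*w + w^2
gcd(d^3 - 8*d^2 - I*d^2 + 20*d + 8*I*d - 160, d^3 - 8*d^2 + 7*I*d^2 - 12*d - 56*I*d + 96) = d^2 + d*(-8 + 4*I) - 32*I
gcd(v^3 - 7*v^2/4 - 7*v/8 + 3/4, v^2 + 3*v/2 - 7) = v - 2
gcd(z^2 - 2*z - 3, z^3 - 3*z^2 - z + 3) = z^2 - 2*z - 3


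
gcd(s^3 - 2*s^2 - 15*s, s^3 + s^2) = s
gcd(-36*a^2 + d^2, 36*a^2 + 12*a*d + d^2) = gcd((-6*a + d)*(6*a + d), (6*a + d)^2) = 6*a + d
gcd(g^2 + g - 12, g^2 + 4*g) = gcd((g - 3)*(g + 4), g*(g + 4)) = g + 4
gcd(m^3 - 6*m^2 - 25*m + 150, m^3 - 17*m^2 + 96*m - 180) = m^2 - 11*m + 30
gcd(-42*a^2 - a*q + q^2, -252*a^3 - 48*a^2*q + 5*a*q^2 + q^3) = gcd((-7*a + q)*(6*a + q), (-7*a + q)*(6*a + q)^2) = -42*a^2 - a*q + q^2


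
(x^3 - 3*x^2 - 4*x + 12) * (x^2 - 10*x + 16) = x^5 - 13*x^4 + 42*x^3 + 4*x^2 - 184*x + 192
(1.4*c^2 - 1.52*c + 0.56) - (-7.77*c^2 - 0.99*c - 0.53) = 9.17*c^2 - 0.53*c + 1.09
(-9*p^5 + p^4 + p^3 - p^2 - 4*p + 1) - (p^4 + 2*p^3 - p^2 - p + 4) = -9*p^5 - p^3 - 3*p - 3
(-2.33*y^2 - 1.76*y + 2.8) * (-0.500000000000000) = 1.165*y^2 + 0.88*y - 1.4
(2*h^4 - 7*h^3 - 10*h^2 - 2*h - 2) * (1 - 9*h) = -18*h^5 + 65*h^4 + 83*h^3 + 8*h^2 + 16*h - 2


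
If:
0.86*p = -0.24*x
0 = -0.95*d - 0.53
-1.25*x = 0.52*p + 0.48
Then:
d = -0.56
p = 0.12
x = -0.43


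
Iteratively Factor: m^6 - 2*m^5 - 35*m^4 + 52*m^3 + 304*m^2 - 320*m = (m + 4)*(m^5 - 6*m^4 - 11*m^3 + 96*m^2 - 80*m) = m*(m + 4)*(m^4 - 6*m^3 - 11*m^2 + 96*m - 80) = m*(m - 5)*(m + 4)*(m^3 - m^2 - 16*m + 16) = m*(m - 5)*(m - 1)*(m + 4)*(m^2 - 16) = m*(m - 5)*(m - 4)*(m - 1)*(m + 4)*(m + 4)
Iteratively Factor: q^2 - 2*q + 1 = (q - 1)*(q - 1)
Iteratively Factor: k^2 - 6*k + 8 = (k - 2)*(k - 4)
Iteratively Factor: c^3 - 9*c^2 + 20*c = (c)*(c^2 - 9*c + 20) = c*(c - 5)*(c - 4)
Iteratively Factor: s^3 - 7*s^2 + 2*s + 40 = (s + 2)*(s^2 - 9*s + 20) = (s - 4)*(s + 2)*(s - 5)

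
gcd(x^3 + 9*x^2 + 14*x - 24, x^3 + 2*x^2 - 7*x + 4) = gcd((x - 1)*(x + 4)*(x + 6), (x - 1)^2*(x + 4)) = x^2 + 3*x - 4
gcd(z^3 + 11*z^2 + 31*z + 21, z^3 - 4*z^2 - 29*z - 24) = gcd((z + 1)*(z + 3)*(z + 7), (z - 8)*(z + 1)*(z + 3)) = z^2 + 4*z + 3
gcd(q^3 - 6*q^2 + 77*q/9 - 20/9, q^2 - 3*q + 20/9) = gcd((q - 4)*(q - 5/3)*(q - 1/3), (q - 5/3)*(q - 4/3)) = q - 5/3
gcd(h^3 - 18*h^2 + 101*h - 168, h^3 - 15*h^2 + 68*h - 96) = h^2 - 11*h + 24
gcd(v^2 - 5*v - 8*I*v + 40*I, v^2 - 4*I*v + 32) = v - 8*I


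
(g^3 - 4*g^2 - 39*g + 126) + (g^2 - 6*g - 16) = g^3 - 3*g^2 - 45*g + 110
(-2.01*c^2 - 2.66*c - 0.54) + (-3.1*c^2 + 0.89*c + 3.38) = -5.11*c^2 - 1.77*c + 2.84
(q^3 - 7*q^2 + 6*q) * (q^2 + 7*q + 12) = q^5 - 31*q^3 - 42*q^2 + 72*q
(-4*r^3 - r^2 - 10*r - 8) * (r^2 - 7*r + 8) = -4*r^5 + 27*r^4 - 35*r^3 + 54*r^2 - 24*r - 64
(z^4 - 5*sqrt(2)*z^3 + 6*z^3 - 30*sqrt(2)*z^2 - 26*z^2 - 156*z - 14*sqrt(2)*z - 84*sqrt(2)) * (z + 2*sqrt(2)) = z^5 - 3*sqrt(2)*z^4 + 6*z^4 - 46*z^3 - 18*sqrt(2)*z^3 - 276*z^2 - 66*sqrt(2)*z^2 - 396*sqrt(2)*z - 56*z - 336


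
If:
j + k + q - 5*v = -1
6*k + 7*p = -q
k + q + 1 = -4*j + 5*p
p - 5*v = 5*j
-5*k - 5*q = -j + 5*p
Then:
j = -5/36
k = -7/90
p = 5/72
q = -7/360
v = 11/72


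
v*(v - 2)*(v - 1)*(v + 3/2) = v^4 - 3*v^3/2 - 5*v^2/2 + 3*v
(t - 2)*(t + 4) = t^2 + 2*t - 8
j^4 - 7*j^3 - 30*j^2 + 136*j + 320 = (j - 8)*(j - 5)*(j + 2)*(j + 4)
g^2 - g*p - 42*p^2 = (g - 7*p)*(g + 6*p)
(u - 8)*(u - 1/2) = u^2 - 17*u/2 + 4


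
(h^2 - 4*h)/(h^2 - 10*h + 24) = h/(h - 6)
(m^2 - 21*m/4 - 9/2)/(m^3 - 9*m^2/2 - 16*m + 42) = (4*m + 3)/(2*(2*m^2 + 3*m - 14))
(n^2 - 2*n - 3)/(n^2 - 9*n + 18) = (n + 1)/(n - 6)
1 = 1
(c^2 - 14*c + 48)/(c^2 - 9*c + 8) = (c - 6)/(c - 1)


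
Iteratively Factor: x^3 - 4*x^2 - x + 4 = (x + 1)*(x^2 - 5*x + 4) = (x - 1)*(x + 1)*(x - 4)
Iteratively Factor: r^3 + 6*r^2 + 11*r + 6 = (r + 2)*(r^2 + 4*r + 3) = (r + 1)*(r + 2)*(r + 3)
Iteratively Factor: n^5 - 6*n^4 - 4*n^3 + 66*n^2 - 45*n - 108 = (n - 3)*(n^4 - 3*n^3 - 13*n^2 + 27*n + 36) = (n - 3)*(n + 1)*(n^3 - 4*n^2 - 9*n + 36) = (n - 3)^2*(n + 1)*(n^2 - n - 12) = (n - 3)^2*(n + 1)*(n + 3)*(n - 4)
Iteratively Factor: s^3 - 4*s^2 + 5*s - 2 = (s - 2)*(s^2 - 2*s + 1) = (s - 2)*(s - 1)*(s - 1)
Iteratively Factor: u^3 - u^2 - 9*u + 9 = (u + 3)*(u^2 - 4*u + 3) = (u - 1)*(u + 3)*(u - 3)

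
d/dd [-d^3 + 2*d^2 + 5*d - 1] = -3*d^2 + 4*d + 5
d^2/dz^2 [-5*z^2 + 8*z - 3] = -10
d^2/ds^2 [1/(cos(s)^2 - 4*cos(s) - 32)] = (4*sin(s)^4 - 146*sin(s)^2 - 113*cos(s) - 3*cos(3*s) + 46)/(sin(s)^2 + 4*cos(s) + 31)^3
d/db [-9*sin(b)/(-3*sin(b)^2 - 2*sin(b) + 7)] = 9*(3*cos(b)^2 - 10)*cos(b)/(3*sin(b)^2 + 2*sin(b) - 7)^2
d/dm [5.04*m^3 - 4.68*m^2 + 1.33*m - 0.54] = 15.12*m^2 - 9.36*m + 1.33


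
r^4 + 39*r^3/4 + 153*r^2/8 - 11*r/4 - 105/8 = (r - 3/4)*(r + 1)*(r + 5/2)*(r + 7)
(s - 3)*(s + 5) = s^2 + 2*s - 15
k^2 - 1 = (k - 1)*(k + 1)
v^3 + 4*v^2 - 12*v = v*(v - 2)*(v + 6)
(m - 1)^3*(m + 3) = m^4 - 6*m^2 + 8*m - 3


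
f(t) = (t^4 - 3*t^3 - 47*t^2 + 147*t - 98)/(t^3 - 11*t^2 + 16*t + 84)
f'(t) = (-3*t^2 + 22*t - 16)*(t^4 - 3*t^3 - 47*t^2 + 147*t - 98)/(t^3 - 11*t^2 + 16*t + 84)^2 + (4*t^3 - 9*t^2 - 94*t + 147)/(t^3 - 11*t^2 + 16*t + 84) = (t^4 - 8*t^3 - 33*t^2 - 124*t + 284)/(t^4 - 8*t^3 - 8*t^2 + 96*t + 144)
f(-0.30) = -1.87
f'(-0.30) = 2.78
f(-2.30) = 26.78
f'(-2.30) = 83.86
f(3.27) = -2.06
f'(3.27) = -3.09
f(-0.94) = -4.70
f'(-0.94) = 7.00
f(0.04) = -1.09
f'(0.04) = 1.89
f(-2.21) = 37.55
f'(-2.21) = 170.59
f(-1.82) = -39.64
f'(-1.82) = 231.95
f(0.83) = -0.11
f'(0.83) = 0.72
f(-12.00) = -5.06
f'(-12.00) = 0.97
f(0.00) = -1.17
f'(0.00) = 1.97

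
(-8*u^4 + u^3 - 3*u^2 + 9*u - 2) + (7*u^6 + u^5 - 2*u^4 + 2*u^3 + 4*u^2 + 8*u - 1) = 7*u^6 + u^5 - 10*u^4 + 3*u^3 + u^2 + 17*u - 3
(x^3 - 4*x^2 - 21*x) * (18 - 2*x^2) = -2*x^5 + 8*x^4 + 60*x^3 - 72*x^2 - 378*x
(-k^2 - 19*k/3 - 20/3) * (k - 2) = -k^3 - 13*k^2/3 + 6*k + 40/3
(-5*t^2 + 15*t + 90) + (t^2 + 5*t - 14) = -4*t^2 + 20*t + 76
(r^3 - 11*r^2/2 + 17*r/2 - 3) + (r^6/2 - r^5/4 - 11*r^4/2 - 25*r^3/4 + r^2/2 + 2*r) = r^6/2 - r^5/4 - 11*r^4/2 - 21*r^3/4 - 5*r^2 + 21*r/2 - 3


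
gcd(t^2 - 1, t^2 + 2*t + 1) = t + 1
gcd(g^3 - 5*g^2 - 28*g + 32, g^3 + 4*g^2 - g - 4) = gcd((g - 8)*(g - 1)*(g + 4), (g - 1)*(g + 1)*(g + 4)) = g^2 + 3*g - 4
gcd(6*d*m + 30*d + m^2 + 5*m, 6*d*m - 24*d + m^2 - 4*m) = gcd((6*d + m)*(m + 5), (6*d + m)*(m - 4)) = 6*d + m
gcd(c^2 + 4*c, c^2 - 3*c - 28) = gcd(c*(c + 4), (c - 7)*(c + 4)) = c + 4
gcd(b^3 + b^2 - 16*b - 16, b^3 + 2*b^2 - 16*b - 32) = b^2 - 16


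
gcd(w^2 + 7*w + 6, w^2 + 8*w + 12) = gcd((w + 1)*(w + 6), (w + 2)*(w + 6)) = w + 6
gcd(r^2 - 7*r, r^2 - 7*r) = r^2 - 7*r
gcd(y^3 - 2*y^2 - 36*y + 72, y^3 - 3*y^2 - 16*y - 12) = y - 6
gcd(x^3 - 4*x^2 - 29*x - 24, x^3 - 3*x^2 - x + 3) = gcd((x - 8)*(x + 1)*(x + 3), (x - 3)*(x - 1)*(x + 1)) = x + 1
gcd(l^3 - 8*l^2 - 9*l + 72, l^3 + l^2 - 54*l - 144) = l^2 - 5*l - 24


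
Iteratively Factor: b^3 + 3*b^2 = (b)*(b^2 + 3*b) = b^2*(b + 3)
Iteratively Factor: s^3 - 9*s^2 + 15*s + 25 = (s - 5)*(s^2 - 4*s - 5) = (s - 5)*(s + 1)*(s - 5)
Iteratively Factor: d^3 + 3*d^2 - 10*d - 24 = (d + 2)*(d^2 + d - 12) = (d + 2)*(d + 4)*(d - 3)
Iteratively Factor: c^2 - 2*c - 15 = (c + 3)*(c - 5)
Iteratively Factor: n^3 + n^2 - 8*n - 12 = (n - 3)*(n^2 + 4*n + 4) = (n - 3)*(n + 2)*(n + 2)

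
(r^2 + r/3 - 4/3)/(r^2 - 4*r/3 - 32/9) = 3*(r - 1)/(3*r - 8)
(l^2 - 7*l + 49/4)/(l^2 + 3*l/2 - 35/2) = (l - 7/2)/(l + 5)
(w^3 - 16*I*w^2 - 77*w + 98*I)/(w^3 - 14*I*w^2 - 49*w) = (w - 2*I)/w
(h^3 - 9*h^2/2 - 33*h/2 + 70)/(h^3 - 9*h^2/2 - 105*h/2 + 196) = (h^2 - h - 20)/(h^2 - h - 56)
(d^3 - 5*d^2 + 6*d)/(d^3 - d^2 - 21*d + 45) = d*(d - 2)/(d^2 + 2*d - 15)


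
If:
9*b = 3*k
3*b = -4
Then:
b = -4/3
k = -4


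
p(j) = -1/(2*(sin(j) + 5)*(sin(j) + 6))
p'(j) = cos(j)/(2*(sin(j) + 5)*(sin(j) + 6)^2) + cos(j)/(2*(sin(j) + 5)^2*(sin(j) + 6))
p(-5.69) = -0.01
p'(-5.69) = 0.00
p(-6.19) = -0.02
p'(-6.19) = 0.01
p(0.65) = -0.01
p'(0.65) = 0.00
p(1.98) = -0.01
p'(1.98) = -0.00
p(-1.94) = -0.02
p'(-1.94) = -0.00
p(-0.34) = -0.02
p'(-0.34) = 0.01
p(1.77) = -0.01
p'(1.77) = -0.00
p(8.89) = -0.01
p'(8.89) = -0.00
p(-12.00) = -0.01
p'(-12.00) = 0.00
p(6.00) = -0.02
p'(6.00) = 0.01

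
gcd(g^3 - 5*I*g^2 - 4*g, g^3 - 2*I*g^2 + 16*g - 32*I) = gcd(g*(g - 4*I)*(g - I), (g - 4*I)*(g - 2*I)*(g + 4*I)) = g - 4*I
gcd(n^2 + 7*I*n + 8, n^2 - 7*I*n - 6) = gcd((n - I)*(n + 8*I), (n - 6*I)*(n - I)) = n - I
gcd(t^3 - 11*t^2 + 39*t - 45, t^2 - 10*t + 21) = t - 3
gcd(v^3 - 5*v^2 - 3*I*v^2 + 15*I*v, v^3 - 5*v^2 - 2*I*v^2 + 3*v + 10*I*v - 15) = v^2 + v*(-5 - 3*I) + 15*I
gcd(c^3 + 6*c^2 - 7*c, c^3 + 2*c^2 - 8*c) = c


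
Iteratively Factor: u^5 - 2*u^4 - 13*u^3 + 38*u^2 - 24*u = (u - 1)*(u^4 - u^3 - 14*u^2 + 24*u) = u*(u - 1)*(u^3 - u^2 - 14*u + 24) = u*(u - 2)*(u - 1)*(u^2 + u - 12) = u*(u - 3)*(u - 2)*(u - 1)*(u + 4)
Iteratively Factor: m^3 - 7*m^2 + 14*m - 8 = (m - 4)*(m^2 - 3*m + 2) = (m - 4)*(m - 2)*(m - 1)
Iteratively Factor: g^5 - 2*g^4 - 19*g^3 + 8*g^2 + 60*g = (g - 5)*(g^4 + 3*g^3 - 4*g^2 - 12*g) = (g - 5)*(g - 2)*(g^3 + 5*g^2 + 6*g) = (g - 5)*(g - 2)*(g + 2)*(g^2 + 3*g) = g*(g - 5)*(g - 2)*(g + 2)*(g + 3)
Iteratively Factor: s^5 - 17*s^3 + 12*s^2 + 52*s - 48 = (s + 2)*(s^4 - 2*s^3 - 13*s^2 + 38*s - 24) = (s - 1)*(s + 2)*(s^3 - s^2 - 14*s + 24) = (s - 3)*(s - 1)*(s + 2)*(s^2 + 2*s - 8) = (s - 3)*(s - 2)*(s - 1)*(s + 2)*(s + 4)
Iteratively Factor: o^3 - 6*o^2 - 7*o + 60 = (o + 3)*(o^2 - 9*o + 20) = (o - 5)*(o + 3)*(o - 4)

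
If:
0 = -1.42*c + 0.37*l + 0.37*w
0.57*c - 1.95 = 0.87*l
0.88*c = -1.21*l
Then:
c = 1.62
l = -1.18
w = 7.40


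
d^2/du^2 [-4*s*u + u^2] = 2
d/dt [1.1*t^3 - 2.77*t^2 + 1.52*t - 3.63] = 3.3*t^2 - 5.54*t + 1.52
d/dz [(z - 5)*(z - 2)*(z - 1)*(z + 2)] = 4*z^3 - 18*z^2 + 2*z + 24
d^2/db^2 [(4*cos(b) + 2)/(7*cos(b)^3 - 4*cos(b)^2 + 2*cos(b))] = (1224*(1 - cos(b)^2)^2/cos(b)^3 - 504*sin(b)^6/cos(b)^3 + 784*cos(b)^4 + 42*cos(b)^3 - 1952*cos(b)^2 + 96*tan(b)^2 + 928 + 584/cos(b) - 736/cos(b)^3)/(-7*cos(b)^2 + 4*cos(b) - 2)^3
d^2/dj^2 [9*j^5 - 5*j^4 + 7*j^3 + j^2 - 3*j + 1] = 180*j^3 - 60*j^2 + 42*j + 2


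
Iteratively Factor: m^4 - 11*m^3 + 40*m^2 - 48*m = (m - 3)*(m^3 - 8*m^2 + 16*m) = (m - 4)*(m - 3)*(m^2 - 4*m) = m*(m - 4)*(m - 3)*(m - 4)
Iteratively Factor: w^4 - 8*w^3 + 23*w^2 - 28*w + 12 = (w - 2)*(w^3 - 6*w^2 + 11*w - 6) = (w - 3)*(w - 2)*(w^2 - 3*w + 2) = (w - 3)*(w - 2)^2*(w - 1)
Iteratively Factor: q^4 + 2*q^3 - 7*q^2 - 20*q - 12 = (q + 2)*(q^3 - 7*q - 6) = (q - 3)*(q + 2)*(q^2 + 3*q + 2) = (q - 3)*(q + 2)^2*(q + 1)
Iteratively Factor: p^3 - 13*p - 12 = (p + 3)*(p^2 - 3*p - 4) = (p + 1)*(p + 3)*(p - 4)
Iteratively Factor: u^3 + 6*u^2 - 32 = (u - 2)*(u^2 + 8*u + 16) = (u - 2)*(u + 4)*(u + 4)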